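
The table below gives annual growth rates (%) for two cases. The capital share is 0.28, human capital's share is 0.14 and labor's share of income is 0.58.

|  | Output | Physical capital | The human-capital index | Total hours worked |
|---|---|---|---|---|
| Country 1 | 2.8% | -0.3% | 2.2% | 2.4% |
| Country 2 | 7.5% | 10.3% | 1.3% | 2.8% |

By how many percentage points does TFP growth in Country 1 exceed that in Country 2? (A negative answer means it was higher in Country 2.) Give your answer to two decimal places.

Labor's share = 1 − 0.28 − 0.14 = 0.58.
Country 1: TFP = 2.8 + 0.084 − 0.308 − 1.392 = 1.184%.
Country 2: TFP = 7.5 − 2.884 − 0.182 − 1.624 = 2.81%.
Difference = 1.184 − (2.81) = -1.626 pp.

-1.63 percentage points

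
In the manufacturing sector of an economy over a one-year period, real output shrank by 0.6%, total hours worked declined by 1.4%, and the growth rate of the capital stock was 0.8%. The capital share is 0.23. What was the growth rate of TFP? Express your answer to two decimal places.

TFP grew 0.29%.

Labor's share = 1 − 0.23 = 0.77.
The capital stock: 0.23 × 0.8 = 0.184 pp.
Total hours worked: 0.77 × (-1.4) = -1.078 pp.
TFP growth = -0.6 + 0.894 = 0.294%.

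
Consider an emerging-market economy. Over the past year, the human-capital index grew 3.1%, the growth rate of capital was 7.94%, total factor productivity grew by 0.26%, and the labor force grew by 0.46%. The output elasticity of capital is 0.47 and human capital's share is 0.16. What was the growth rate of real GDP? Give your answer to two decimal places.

Labor's share = 1 − 0.47 − 0.16 = 0.37.
Capital: 0.47 × 7.94 = 3.7318 pp.
The human-capital index: 0.16 × 3.1 = 0.496 pp.
The labor force: 0.37 × 0.46 = 0.1702 pp.
Output growth = 0.26 + 4.398 = 4.658%.

Real GDP grew 4.66%.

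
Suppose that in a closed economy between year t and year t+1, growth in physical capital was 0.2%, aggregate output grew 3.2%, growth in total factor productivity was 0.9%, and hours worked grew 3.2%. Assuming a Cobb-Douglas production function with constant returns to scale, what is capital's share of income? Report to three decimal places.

0.300

gY = gA + α·gK + (1−α)·gL, so gY − gA − gL = α(gK − gL).
3.2 − 0.9 − 3.2 = α × (0.2 − 3.2).
-0.9 = -3 α, so α = 0.3.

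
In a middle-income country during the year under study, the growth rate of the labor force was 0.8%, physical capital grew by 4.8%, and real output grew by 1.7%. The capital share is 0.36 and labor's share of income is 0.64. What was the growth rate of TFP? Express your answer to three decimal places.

Labor's share = 1 − 0.36 = 0.64.
Physical capital: 0.36 × 4.8 = 1.728 pp.
The labor force: 0.64 × 0.8 = 0.512 pp.
TFP growth = 1.7 − 2.24 = -0.54%.

-0.540%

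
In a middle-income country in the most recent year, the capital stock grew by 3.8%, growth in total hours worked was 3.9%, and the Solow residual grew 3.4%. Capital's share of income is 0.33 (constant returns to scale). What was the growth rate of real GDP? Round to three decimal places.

Labor's share = 1 − 0.33 = 0.67.
The capital stock: 0.33 × 3.8 = 1.254 pp.
Total hours worked: 0.67 × 3.9 = 2.613 pp.
Output growth = 3.4 + 3.867 = 7.267%.

Real GDP grew 7.267%.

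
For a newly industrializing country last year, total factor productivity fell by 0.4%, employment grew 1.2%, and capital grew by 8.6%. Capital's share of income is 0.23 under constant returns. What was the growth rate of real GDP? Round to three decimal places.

Labor's share = 1 − 0.23 = 0.77.
Capital: 0.23 × 8.6 = 1.978 pp.
Employment: 0.77 × 1.2 = 0.924 pp.
Output growth = -0.4 + 2.902 = 2.502%.

2.502%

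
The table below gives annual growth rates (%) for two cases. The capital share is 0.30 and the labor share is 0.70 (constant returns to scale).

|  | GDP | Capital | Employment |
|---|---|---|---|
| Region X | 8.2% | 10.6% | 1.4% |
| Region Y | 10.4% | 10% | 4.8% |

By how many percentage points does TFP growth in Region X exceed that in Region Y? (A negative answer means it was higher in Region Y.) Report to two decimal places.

Labor's share = 1 − 0.3 = 0.7.
Region X: TFP = 8.2 − 3.18 − 0.98 = 4.04%.
Region Y: TFP = 10.4 − 3 − 3.36 = 4.04%.
Difference = 4.04 − (4.04) = 0 pp.

0.00 percentage points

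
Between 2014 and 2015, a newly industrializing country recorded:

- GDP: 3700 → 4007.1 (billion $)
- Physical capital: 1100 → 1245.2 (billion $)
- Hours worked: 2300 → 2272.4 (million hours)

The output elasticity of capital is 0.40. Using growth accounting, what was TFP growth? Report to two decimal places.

3.74%

GDP growth = (4007.1 − 3700) / 3700 = 8.3%.
Physical capital growth = (1245.2 − 1100) / 1100 = 13.2%.
Hours worked growth = (2272.4 − 2300) / 2300 = -1.2%.
Labor's share = 1 − 0.4 = 0.6.
Physical capital: 0.4 × 13.2 = 5.28 pp.
Hours worked: 0.6 × (-1.2) = -0.72 pp.
TFP growth = 8.3 − 4.56 = 3.74%.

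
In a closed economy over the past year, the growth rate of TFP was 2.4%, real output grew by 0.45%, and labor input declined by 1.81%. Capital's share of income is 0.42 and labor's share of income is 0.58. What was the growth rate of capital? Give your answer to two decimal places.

Labor's share = 1 − 0.42 = 0.58.
gY = gA + 0.58×(-1.81) + 0.42×g.
0.42×g = 0.45 − 2.4 + 1.0498 = -0.9002.
g = -0.9002 / 0.42 = -2.1433%.

-2.14%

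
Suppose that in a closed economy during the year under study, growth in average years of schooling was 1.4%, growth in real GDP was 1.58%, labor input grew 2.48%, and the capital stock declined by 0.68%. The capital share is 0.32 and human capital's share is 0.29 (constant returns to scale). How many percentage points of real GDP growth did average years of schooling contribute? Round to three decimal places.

Contribution = share × growth = 0.29 × 1.4 = 0.406 pp.

0.406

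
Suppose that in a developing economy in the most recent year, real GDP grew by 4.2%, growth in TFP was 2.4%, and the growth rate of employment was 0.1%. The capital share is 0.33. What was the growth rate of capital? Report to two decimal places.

5.25%

Labor's share = 1 − 0.33 = 0.67.
gY = gA + 0.67×0.1 + 0.33×g.
0.33×g = 4.2 − 2.4 − 0.067 = 1.733.
g = 1.733 / 0.33 = 5.2515%.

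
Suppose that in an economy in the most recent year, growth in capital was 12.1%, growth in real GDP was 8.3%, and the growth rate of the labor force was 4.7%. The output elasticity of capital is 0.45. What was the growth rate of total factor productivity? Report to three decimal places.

Labor's share = 1 − 0.45 = 0.55.
Capital: 0.45 × 12.1 = 5.445 pp.
The labor force: 0.55 × 4.7 = 2.585 pp.
TFP growth = 8.3 − 8.03 = 0.27%.

Total factor productivity growth was 0.270%.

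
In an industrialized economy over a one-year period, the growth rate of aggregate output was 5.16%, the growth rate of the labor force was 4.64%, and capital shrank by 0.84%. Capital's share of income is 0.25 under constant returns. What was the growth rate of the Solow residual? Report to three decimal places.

1.890%

Labor's share = 1 − 0.25 = 0.75.
Capital: 0.25 × (-0.84) = -0.21 pp.
The labor force: 0.75 × 4.64 = 3.48 pp.
TFP growth = 5.16 − 3.27 = 1.89%.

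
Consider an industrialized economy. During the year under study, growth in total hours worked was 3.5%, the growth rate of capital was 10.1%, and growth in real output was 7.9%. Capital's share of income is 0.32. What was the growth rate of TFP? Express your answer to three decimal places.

Labor's share = 1 − 0.32 = 0.68.
Capital: 0.32 × 10.1 = 3.232 pp.
Total hours worked: 0.68 × 3.5 = 2.38 pp.
TFP growth = 7.9 − 5.612 = 2.288%.

TFP grew 2.288%.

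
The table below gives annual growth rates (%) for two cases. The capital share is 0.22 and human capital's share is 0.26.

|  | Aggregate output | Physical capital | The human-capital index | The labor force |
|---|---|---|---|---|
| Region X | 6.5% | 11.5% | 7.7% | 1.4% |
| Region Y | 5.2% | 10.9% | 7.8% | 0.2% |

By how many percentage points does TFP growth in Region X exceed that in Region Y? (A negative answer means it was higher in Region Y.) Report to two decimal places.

Labor's share = 1 − 0.22 − 0.26 = 0.52.
Region X: TFP = 6.5 − 2.53 − 2.002 − 0.728 = 1.24%.
Region Y: TFP = 5.2 − 2.398 − 2.028 − 0.104 = 0.67%.
Difference = 1.24 − (0.67) = 0.57 pp.

0.57 percentage points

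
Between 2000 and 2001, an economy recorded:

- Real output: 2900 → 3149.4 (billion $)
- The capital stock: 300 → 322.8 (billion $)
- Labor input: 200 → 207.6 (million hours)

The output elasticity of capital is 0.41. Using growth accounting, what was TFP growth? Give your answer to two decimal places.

TFP grew 3.24%.

Real output growth = (3149.4 − 2900) / 2900 = 8.6%.
The capital stock growth = (322.8 − 300) / 300 = 7.6%.
Labor input growth = (207.6 − 200) / 200 = 3.8%.
Labor's share = 1 − 0.41 = 0.59.
The capital stock: 0.41 × 7.6 = 3.116 pp.
Labor input: 0.59 × 3.8 = 2.242 pp.
TFP growth = 8.6 − 5.358 = 3.242%.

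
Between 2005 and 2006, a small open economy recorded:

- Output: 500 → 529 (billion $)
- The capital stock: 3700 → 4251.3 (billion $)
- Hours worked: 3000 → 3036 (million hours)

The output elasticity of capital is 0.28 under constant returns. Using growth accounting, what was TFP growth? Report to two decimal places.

Output growth = (529 − 500) / 500 = 5.8%.
The capital stock growth = (4251.3 − 3700) / 3700 = 14.9%.
Hours worked growth = (3036 − 3000) / 3000 = 1.2%.
Labor's share = 1 − 0.28 = 0.72.
The capital stock: 0.28 × 14.9 = 4.172 pp.
Hours worked: 0.72 × 1.2 = 0.864 pp.
TFP growth = 5.8 − 5.036 = 0.764%.

0.76%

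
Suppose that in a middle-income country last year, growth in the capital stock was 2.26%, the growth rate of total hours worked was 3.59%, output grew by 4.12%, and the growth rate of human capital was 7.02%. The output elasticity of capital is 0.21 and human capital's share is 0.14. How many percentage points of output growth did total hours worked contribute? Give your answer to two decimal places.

Labor's share = 1 − 0.21 − 0.14 = 0.65.
Contribution = share × growth = 0.65 × 3.59 = 2.3335 pp.

2.33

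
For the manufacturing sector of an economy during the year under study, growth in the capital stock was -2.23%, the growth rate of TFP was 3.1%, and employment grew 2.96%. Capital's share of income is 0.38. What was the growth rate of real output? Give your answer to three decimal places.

Labor's share = 1 − 0.38 = 0.62.
The capital stock: 0.38 × (-2.23) = -0.8474 pp.
Employment: 0.62 × 2.96 = 1.8352 pp.
Output growth = 3.1 + 0.9878 = 4.0878%.

4.088%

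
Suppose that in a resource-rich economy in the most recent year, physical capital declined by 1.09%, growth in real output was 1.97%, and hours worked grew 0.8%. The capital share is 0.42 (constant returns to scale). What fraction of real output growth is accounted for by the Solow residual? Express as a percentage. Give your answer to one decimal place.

Labor's share = 1 − 0.42 = 0.58.
Physical capital: 0.42 × (-1.09) = -0.4578 pp.
Hours worked: 0.58 × 0.8 = 0.464 pp.
TFP growth = 1.97 − 0.0062 = 1.9638%.
TFP share of growth = 1.9638 / 1.97 × 100 = 99.685%.

The Solow residual accounted for 99.7% of growth.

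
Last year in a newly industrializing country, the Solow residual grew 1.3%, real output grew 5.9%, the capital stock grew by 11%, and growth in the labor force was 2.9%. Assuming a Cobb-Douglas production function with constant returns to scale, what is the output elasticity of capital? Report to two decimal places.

α = 0.21

gY = gA + α·gK + (1−α)·gL, so gY − gA − gL = α(gK − gL).
5.9 − 1.3 − 2.9 = α × (11 − 2.9).
1.7 = 8.1 α, so α = 0.2099.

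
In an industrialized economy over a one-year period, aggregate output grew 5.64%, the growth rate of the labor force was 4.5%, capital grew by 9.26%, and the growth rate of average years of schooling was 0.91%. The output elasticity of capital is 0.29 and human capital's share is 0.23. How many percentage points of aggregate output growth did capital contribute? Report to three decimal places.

2.685 pp

Contribution = share × growth = 0.29 × 9.26 = 2.6854 pp.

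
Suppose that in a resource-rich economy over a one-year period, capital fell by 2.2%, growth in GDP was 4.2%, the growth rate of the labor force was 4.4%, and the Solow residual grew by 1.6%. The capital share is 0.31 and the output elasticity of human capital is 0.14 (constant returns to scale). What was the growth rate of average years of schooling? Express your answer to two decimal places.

6.16%

Labor's share = 1 − 0.31 − 0.14 = 0.55.
gY = gA + 0.31×(-2.2) + 0.55×4.4 + 0.14×g.
0.14×g = 4.2 − 1.6 − 1.738 = 0.862.
g = 0.862 / 0.14 = 6.1571%.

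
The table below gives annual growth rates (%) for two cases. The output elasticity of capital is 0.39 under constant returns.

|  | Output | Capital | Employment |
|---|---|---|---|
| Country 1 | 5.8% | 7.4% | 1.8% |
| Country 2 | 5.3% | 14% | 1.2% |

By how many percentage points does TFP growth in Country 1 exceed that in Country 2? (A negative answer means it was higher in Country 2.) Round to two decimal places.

Labor's share = 1 − 0.39 = 0.61.
Country 1: TFP = 5.8 − 2.886 − 1.098 = 1.816%.
Country 2: TFP = 5.3 − 5.46 − 0.732 = -0.892%.
Difference = 1.816 − (-0.892) = 2.708 pp.

2.71 percentage points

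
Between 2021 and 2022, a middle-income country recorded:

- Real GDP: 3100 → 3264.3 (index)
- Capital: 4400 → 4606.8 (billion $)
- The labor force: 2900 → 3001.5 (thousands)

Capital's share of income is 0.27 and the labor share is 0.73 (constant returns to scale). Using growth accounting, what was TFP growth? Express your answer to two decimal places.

Real GDP growth = (3264.3 − 3100) / 3100 = 5.3%.
Capital growth = (4606.8 − 4400) / 4400 = 4.7%.
The labor force growth = (3001.5 − 2900) / 2900 = 3.5%.
Labor's share = 1 − 0.27 = 0.73.
Capital: 0.27 × 4.7 = 1.269 pp.
The labor force: 0.73 × 3.5 = 2.555 pp.
TFP growth = 5.3 − 3.824 = 1.476%.

1.48%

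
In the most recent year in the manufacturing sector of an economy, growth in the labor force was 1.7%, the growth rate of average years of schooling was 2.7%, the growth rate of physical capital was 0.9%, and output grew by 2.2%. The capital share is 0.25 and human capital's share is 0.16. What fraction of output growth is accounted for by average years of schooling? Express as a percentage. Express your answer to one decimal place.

19.6%

Average years of schooling contributed 0.16 × 2.7 = 0.432 pp.
Share of growth = 0.432 / 2.2 × 100 = 19.636%.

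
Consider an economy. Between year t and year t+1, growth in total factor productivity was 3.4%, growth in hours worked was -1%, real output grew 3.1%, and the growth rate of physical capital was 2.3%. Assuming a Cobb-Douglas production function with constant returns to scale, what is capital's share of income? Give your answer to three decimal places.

gY = gA + α·gK + (1−α)·gL, so gY − gA − gL = α(gK − gL).
3.1 − 3.4 + 1 = α × (2.3 − (-1)).
0.7 = 3.3 α, so α = 0.21212.

α = 0.212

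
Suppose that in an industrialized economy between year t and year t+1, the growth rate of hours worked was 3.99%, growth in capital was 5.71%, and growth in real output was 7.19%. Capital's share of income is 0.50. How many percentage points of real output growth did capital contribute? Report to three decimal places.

Contribution = share × growth = 0.5 × 5.71 = 2.855 pp.

2.855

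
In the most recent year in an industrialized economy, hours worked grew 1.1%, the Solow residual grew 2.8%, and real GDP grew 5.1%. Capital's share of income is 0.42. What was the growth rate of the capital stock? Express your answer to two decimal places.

Labor's share = 1 − 0.42 = 0.58.
gY = gA + 0.58×1.1 + 0.42×g.
0.42×g = 5.1 − 2.8 − 0.638 = 1.662.
g = 1.662 / 0.42 = 3.9571%.

3.96%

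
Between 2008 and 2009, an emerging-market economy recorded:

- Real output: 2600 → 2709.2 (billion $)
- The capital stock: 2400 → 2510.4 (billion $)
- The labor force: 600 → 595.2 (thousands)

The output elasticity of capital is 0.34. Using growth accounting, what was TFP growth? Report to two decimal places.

3.16%

Real output growth = (2709.2 − 2600) / 2600 = 4.2%.
The capital stock growth = (2510.4 − 2400) / 2400 = 4.6%.
The labor force growth = (595.2 − 600) / 600 = -0.8%.
Labor's share = 1 − 0.34 = 0.66.
The capital stock: 0.34 × 4.6 = 1.564 pp.
The labor force: 0.66 × (-0.8) = -0.528 pp.
TFP growth = 4.2 − 1.036 = 3.164%.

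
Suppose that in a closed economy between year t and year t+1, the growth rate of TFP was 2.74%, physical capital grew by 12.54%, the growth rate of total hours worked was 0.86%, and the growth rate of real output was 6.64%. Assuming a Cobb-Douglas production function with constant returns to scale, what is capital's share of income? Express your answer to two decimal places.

0.26

gY = gA + α·gK + (1−α)·gL, so gY − gA − gL = α(gK − gL).
6.64 − 2.74 − 0.86 = α × (12.54 − 0.86).
3.04 = 11.68 α, so α = 0.2603.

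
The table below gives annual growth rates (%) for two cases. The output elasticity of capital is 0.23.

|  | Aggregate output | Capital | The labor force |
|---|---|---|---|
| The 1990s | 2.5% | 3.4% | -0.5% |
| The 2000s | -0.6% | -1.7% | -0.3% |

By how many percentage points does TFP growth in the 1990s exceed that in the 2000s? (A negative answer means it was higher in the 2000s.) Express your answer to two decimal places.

2.08 percentage points

Labor's share = 1 − 0.23 = 0.77.
The 1990s: TFP = 2.5 − 0.782 + 0.385 = 2.103%.
The 2000s: TFP = -0.6 + 0.391 + 0.231 = 0.022%.
Difference = 2.103 − (0.022) = 2.081 pp.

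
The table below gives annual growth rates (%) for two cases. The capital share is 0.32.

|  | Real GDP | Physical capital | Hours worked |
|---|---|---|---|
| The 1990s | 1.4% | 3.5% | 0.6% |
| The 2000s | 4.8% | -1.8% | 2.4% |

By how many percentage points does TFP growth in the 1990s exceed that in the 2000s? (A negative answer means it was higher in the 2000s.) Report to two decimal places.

-3.87 percentage points

Labor's share = 1 − 0.32 = 0.68.
The 1990s: TFP = 1.4 − 1.12 − 0.408 = -0.128%.
The 2000s: TFP = 4.8 + 0.576 − 1.632 = 3.744%.
Difference = -0.128 − (3.744) = -3.872 pp.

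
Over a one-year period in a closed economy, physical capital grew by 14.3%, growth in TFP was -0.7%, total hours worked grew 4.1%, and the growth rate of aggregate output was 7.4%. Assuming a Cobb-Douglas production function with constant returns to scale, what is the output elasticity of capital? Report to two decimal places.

gY = gA + α·gK + (1−α)·gL, so gY − gA − gL = α(gK − gL).
7.4 + 0.7 − 4.1 = α × (14.3 − 4.1).
4 = 10.2 α, so α = 0.3922.

α = 0.39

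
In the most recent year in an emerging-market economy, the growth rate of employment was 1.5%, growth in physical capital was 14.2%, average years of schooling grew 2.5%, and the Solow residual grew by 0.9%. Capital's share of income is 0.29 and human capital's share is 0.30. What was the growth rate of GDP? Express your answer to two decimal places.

6.38%

Labor's share = 1 − 0.29 − 0.3 = 0.41.
Physical capital: 0.29 × 14.2 = 4.118 pp.
Average years of schooling: 0.3 × 2.5 = 0.75 pp.
Employment: 0.41 × 1.5 = 0.615 pp.
Output growth = 0.9 + 5.483 = 6.383%.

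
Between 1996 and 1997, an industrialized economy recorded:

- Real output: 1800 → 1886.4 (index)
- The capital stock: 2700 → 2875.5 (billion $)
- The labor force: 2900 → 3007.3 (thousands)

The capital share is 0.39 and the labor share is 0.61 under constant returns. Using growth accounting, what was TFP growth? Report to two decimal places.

TFP growth was 0.01%.

Real output growth = (1886.4 − 1800) / 1800 = 4.8%.
The capital stock growth = (2875.5 − 2700) / 2700 = 6.5%.
The labor force growth = (3007.3 − 2900) / 2900 = 3.7%.
Labor's share = 1 − 0.39 = 0.61.
The capital stock: 0.39 × 6.5 = 2.535 pp.
The labor force: 0.61 × 3.7 = 2.257 pp.
TFP growth = 4.8 − 4.792 = 0.008%.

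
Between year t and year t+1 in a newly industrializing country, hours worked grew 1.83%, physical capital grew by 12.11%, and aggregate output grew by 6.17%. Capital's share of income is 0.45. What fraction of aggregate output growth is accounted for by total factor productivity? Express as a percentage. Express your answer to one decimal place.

Labor's share = 1 − 0.45 = 0.55.
Physical capital: 0.45 × 12.11 = 5.4495 pp.
Hours worked: 0.55 × 1.83 = 1.0065 pp.
TFP growth = 6.17 − 6.456 = -0.286%.
TFP share of growth = -0.286 / 6.17 × 100 = -4.635%.

-4.6%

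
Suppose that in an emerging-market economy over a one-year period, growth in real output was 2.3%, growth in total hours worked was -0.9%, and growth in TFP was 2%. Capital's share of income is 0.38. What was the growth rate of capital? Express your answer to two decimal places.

2.26%

Labor's share = 1 − 0.38 = 0.62.
gY = gA + 0.62×(-0.9) + 0.38×g.
0.38×g = 2.3 − 2 + 0.558 = 0.858.
g = 0.858 / 0.38 = 2.2579%.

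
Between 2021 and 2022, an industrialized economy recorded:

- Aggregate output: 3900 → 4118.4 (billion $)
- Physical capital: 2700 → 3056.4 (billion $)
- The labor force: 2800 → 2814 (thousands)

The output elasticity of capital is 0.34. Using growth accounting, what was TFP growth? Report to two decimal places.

TFP growth was 0.78%.

Aggregate output growth = (4118.4 − 3900) / 3900 = 5.6%.
Physical capital growth = (3056.4 − 2700) / 2700 = 13.2%.
The labor force growth = (2814 − 2800) / 2800 = 0.5%.
Labor's share = 1 − 0.34 = 0.66.
Physical capital: 0.34 × 13.2 = 4.488 pp.
The labor force: 0.66 × 0.5 = 0.33 pp.
TFP growth = 5.6 − 4.818 = 0.782%.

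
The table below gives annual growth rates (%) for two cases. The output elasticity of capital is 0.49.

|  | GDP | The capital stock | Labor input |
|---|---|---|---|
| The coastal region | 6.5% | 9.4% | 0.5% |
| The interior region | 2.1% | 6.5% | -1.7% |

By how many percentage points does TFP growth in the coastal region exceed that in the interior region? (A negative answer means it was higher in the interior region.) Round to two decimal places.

Labor's share = 1 − 0.49 = 0.51.
The coastal region: TFP = 6.5 − 4.606 − 0.255 = 1.639%.
The interior region: TFP = 2.1 − 3.185 + 0.867 = -0.218%.
Difference = 1.639 − (-0.218) = 1.857 pp.

1.86 percentage points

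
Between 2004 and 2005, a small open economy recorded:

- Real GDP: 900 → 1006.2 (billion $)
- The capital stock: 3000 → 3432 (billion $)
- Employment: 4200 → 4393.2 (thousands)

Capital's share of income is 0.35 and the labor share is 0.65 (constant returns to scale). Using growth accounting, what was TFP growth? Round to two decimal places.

Real GDP growth = (1006.2 − 900) / 900 = 11.8%.
The capital stock growth = (3432 − 3000) / 3000 = 14.4%.
Employment growth = (4393.2 − 4200) / 4200 = 4.6%.
Labor's share = 1 − 0.35 = 0.65.
The capital stock: 0.35 × 14.4 = 5.04 pp.
Employment: 0.65 × 4.6 = 2.99 pp.
TFP growth = 11.8 − 8.03 = 3.77%.

3.77%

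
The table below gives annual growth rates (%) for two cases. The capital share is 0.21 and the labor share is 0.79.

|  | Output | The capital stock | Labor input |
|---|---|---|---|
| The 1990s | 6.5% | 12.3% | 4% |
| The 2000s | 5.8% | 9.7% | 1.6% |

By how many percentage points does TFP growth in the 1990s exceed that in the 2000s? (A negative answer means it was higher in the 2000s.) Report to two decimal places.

-1.74 percentage points

Labor's share = 1 − 0.21 = 0.79.
The 1990s: TFP = 6.5 − 2.583 − 3.16 = 0.757%.
The 2000s: TFP = 5.8 − 2.037 − 1.264 = 2.499%.
Difference = 0.757 − (2.499) = -1.742 pp.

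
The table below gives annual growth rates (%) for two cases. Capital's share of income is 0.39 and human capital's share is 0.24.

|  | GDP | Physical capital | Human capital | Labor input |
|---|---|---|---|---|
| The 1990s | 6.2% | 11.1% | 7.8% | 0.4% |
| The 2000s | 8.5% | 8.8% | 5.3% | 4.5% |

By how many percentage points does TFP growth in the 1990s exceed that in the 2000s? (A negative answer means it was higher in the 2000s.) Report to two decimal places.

-2.28 percentage points

Labor's share = 1 − 0.39 − 0.24 = 0.37.
The 1990s: TFP = 6.2 − 4.329 − 1.872 − 0.148 = -0.149%.
The 2000s: TFP = 8.5 − 3.432 − 1.272 − 1.665 = 2.131%.
Difference = -0.149 − (2.131) = -2.28 pp.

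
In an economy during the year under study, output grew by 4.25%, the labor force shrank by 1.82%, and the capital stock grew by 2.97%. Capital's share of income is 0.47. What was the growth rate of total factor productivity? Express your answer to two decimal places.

Labor's share = 1 − 0.47 = 0.53.
The capital stock: 0.47 × 2.97 = 1.3959 pp.
The labor force: 0.53 × (-1.82) = -0.9646 pp.
TFP growth = 4.25 − 0.4313 = 3.8187%.

3.82%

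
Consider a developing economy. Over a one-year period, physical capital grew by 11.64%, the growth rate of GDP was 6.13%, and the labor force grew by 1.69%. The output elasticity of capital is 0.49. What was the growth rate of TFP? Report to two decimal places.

Labor's share = 1 − 0.49 = 0.51.
Physical capital: 0.49 × 11.64 = 5.7036 pp.
The labor force: 0.51 × 1.69 = 0.8619 pp.
TFP growth = 6.13 − 6.5655 = -0.4355%.

-0.44%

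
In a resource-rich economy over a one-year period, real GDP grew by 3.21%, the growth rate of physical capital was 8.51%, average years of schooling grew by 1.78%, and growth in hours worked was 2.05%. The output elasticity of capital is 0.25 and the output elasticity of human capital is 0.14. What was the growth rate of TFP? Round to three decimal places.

-0.417%

Labor's share = 1 − 0.25 − 0.14 = 0.61.
Physical capital: 0.25 × 8.51 = 2.1275 pp.
Average years of schooling: 0.14 × 1.78 = 0.2492 pp.
Hours worked: 0.61 × 2.05 = 1.2505 pp.
TFP growth = 3.21 − 3.6272 = -0.4172%.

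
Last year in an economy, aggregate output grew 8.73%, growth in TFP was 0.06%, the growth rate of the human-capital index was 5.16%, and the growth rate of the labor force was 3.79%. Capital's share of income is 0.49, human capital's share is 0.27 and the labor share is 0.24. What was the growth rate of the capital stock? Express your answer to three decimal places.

Labor's share = 1 − 0.49 − 0.27 = 0.24.
gY = gA + 0.27×5.16 + 0.24×3.79 + 0.49×g.
0.49×g = 8.73 − 0.06 − 2.3028 = 6.3672.
g = 6.3672 / 0.49 = 12.99429%.

12.994%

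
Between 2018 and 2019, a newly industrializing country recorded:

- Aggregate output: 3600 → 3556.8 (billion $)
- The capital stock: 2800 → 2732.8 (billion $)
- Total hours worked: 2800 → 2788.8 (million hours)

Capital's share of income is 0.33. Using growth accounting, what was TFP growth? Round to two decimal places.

Aggregate output growth = (3556.8 − 3600) / 3600 = -1.2%.
The capital stock growth = (2732.8 − 2800) / 2800 = -2.4%.
Total hours worked growth = (2788.8 − 2800) / 2800 = -0.4%.
Labor's share = 1 − 0.33 = 0.67.
The capital stock: 0.33 × (-2.4) = -0.792 pp.
Total hours worked: 0.67 × (-0.4) = -0.268 pp.
TFP growth = -1.2 + 1.06 = -0.14%.

-0.14%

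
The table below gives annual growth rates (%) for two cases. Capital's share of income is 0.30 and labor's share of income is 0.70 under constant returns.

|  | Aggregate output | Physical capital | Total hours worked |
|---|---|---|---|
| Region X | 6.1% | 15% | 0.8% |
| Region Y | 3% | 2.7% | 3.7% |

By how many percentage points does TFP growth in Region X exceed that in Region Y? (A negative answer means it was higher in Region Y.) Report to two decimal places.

Labor's share = 1 − 0.3 = 0.7.
Region X: TFP = 6.1 − 4.5 − 0.56 = 1.04%.
Region Y: TFP = 3 − 0.81 − 2.59 = -0.4%.
Difference = 1.04 − (-0.4) = 1.44 pp.

1.44 percentage points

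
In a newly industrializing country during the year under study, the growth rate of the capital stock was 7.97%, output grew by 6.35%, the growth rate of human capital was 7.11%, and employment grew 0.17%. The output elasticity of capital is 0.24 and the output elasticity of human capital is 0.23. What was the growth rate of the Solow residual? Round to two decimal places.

2.71%

Labor's share = 1 − 0.24 − 0.23 = 0.53.
The capital stock: 0.24 × 7.97 = 1.9128 pp.
Human capital: 0.23 × 7.11 = 1.6353 pp.
Employment: 0.53 × 0.17 = 0.0901 pp.
TFP growth = 6.35 − 3.6382 = 2.7118%.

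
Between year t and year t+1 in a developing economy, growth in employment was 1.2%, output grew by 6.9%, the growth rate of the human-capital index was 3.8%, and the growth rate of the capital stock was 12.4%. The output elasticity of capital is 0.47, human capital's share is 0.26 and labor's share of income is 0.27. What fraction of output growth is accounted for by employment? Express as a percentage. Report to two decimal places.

Labor's share = 1 − 0.47 − 0.26 = 0.27.
Employment contributed 0.27 × 1.2 = 0.324 pp.
Share of growth = 0.324 / 6.9 × 100 = 4.6957%.

Employment accounted for 4.70% of growth.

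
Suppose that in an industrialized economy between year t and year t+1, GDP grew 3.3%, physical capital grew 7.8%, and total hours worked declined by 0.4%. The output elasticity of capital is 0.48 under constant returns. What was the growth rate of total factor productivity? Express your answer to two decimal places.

Labor's share = 1 − 0.48 = 0.52.
Physical capital: 0.48 × 7.8 = 3.744 pp.
Total hours worked: 0.52 × (-0.4) = -0.208 pp.
TFP growth = 3.3 − 3.536 = -0.236%.

-0.24%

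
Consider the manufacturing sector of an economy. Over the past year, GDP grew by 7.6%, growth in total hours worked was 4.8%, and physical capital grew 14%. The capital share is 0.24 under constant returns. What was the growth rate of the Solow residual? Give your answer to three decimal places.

0.592%

Labor's share = 1 − 0.24 = 0.76.
Physical capital: 0.24 × 14 = 3.36 pp.
Total hours worked: 0.76 × 4.8 = 3.648 pp.
TFP growth = 7.6 − 7.008 = 0.592%.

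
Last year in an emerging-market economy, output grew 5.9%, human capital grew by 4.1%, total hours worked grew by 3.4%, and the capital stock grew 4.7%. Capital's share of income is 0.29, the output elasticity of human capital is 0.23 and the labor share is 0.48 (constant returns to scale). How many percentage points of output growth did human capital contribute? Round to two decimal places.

0.94 percentage points

Contribution = share × growth = 0.23 × 4.1 = 0.943 pp.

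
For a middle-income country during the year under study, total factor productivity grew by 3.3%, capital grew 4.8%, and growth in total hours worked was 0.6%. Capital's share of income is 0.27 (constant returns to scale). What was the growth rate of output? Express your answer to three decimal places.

Labor's share = 1 − 0.27 = 0.73.
Capital: 0.27 × 4.8 = 1.296 pp.
Total hours worked: 0.73 × 0.6 = 0.438 pp.
Output growth = 3.3 + 1.734 = 5.034%.

5.034%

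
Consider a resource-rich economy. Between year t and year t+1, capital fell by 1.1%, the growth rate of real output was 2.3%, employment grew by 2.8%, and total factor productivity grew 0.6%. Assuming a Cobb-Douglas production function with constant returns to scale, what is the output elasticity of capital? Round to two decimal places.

gY = gA + α·gK + (1−α)·gL, so gY − gA − gL = α(gK − gL).
2.3 − 0.6 − 2.8 = α × (-1.1 − 2.8).
-1.1 = -3.9 α, so α = 0.2821.

0.28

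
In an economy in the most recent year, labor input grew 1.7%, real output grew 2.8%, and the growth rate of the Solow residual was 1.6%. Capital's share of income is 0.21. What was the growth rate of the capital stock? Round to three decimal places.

Labor's share = 1 − 0.21 = 0.79.
gY = gA + 0.79×1.7 + 0.21×g.
0.21×g = 2.8 − 1.6 − 1.343 = -0.143.
g = -0.143 / 0.21 = -0.68095%.

-0.681%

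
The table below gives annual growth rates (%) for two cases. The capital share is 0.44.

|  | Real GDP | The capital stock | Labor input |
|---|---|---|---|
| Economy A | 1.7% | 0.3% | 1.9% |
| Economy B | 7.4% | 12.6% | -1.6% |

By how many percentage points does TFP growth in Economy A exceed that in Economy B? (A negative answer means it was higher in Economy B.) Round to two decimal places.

-2.25 percentage points

Labor's share = 1 − 0.44 = 0.56.
Economy A: TFP = 1.7 − 0.132 − 1.064 = 0.504%.
Economy B: TFP = 7.4 − 5.544 + 0.896 = 2.752%.
Difference = 0.504 − (2.752) = -2.248 pp.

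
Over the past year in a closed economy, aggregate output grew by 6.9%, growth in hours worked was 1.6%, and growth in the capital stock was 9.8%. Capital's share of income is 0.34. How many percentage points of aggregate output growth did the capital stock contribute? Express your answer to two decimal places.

Contribution = share × growth = 0.34 × 9.8 = 3.332 pp.

3.33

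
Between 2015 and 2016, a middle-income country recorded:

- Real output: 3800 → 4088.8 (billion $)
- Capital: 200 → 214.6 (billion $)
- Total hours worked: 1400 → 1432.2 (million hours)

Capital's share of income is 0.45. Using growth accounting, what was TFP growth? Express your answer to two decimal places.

3.05%

Real output growth = (4088.8 − 3800) / 3800 = 7.6%.
Capital growth = (214.6 − 200) / 200 = 7.3%.
Total hours worked growth = (1432.2 − 1400) / 1400 = 2.3%.
Labor's share = 1 − 0.45 = 0.55.
Capital: 0.45 × 7.3 = 3.285 pp.
Total hours worked: 0.55 × 2.3 = 1.265 pp.
TFP growth = 7.6 − 4.55 = 3.05%.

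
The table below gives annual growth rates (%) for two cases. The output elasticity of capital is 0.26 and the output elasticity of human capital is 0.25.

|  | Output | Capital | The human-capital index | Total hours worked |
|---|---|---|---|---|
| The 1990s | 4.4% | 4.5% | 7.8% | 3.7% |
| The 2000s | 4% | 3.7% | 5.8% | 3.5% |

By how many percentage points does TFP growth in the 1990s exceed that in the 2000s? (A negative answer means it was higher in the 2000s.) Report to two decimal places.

-0.41 percentage points

Labor's share = 1 − 0.26 − 0.25 = 0.49.
The 1990s: TFP = 4.4 − 1.17 − 1.95 − 1.813 = -0.533%.
The 2000s: TFP = 4 − 0.962 − 1.45 − 1.715 = -0.127%.
Difference = -0.533 − (-0.127) = -0.406 pp.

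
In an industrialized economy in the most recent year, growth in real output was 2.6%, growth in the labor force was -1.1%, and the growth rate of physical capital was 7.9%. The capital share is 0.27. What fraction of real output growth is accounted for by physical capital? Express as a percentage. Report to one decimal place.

Physical capital contributed 0.27 × 7.9 = 2.133 pp.
Share of growth = 2.133 / 2.6 × 100 = 82.038%.

Physical capital accounted for 82.0% of growth.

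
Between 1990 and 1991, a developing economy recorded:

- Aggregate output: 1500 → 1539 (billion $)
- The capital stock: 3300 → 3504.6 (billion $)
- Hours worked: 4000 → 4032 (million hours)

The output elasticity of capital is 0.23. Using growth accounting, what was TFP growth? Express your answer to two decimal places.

Aggregate output growth = (1539 − 1500) / 1500 = 2.6%.
The capital stock growth = (3504.6 − 3300) / 3300 = 6.2%.
Hours worked growth = (4032 − 4000) / 4000 = 0.8%.
Labor's share = 1 − 0.23 = 0.77.
The capital stock: 0.23 × 6.2 = 1.426 pp.
Hours worked: 0.77 × 0.8 = 0.616 pp.
TFP growth = 2.6 − 2.042 = 0.558%.

TFP growth was 0.56%.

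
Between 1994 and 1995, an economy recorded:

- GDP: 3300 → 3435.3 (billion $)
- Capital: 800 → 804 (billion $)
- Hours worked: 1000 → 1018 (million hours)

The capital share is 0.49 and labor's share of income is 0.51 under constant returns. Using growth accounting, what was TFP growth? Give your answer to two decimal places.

GDP growth = (3435.3 − 3300) / 3300 = 4.1%.
Capital growth = (804 − 800) / 800 = 0.5%.
Hours worked growth = (1018 − 1000) / 1000 = 1.8%.
Labor's share = 1 − 0.49 = 0.51.
Capital: 0.49 × 0.5 = 0.245 pp.
Hours worked: 0.51 × 1.8 = 0.918 pp.
TFP growth = 4.1 − 1.163 = 2.937%.

2.94%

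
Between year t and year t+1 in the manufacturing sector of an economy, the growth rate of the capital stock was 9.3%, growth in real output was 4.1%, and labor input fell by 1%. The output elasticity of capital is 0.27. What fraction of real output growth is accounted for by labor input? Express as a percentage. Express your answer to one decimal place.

Labor's share = 1 − 0.27 = 0.73.
Labor input contributed 0.73 × (-1) = -0.73 pp.
Share of growth = -0.73 / 4.1 × 100 = -17.805%.

-17.8%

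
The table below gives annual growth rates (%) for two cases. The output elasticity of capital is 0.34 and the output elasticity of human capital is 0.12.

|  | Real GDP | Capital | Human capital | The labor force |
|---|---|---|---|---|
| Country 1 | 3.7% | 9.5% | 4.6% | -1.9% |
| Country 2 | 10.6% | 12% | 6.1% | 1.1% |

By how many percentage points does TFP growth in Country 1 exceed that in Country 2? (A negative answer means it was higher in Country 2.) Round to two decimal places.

Labor's share = 1 − 0.34 − 0.12 = 0.54.
Country 1: TFP = 3.7 − 3.23 − 0.552 + 1.026 = 0.944%.
Country 2: TFP = 10.6 − 4.08 − 0.732 − 0.594 = 5.194%.
Difference = 0.944 − (5.194) = -4.25 pp.

-4.25 percentage points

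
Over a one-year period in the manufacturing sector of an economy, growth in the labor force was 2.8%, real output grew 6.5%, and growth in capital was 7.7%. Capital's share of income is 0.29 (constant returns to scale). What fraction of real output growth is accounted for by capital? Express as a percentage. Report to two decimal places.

Capital contributed 0.29 × 7.7 = 2.233 pp.
Share of growth = 2.233 / 6.5 × 100 = 34.3538%.

Capital accounted for 34.35% of growth.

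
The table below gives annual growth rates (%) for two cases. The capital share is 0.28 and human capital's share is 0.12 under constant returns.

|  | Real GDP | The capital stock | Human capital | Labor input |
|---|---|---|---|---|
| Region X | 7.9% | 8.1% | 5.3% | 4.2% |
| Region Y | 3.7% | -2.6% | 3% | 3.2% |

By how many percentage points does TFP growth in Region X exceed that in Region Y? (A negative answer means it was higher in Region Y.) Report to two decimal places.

0.33 percentage points

Labor's share = 1 − 0.28 − 0.12 = 0.6.
Region X: TFP = 7.9 − 2.268 − 0.636 − 2.52 = 2.476%.
Region Y: TFP = 3.7 + 0.728 − 0.36 − 1.92 = 2.148%.
Difference = 2.476 − (2.148) = 0.328 pp.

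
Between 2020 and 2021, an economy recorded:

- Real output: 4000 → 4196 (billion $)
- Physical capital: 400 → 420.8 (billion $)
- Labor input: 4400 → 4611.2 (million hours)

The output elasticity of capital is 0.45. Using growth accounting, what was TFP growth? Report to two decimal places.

-0.08%

Real output growth = (4196 − 4000) / 4000 = 4.9%.
Physical capital growth = (420.8 − 400) / 400 = 5.2%.
Labor input growth = (4611.2 − 4400) / 4400 = 4.8%.
Labor's share = 1 − 0.45 = 0.55.
Physical capital: 0.45 × 5.2 = 2.34 pp.
Labor input: 0.55 × 4.8 = 2.64 pp.
TFP growth = 4.9 − 4.98 = -0.08%.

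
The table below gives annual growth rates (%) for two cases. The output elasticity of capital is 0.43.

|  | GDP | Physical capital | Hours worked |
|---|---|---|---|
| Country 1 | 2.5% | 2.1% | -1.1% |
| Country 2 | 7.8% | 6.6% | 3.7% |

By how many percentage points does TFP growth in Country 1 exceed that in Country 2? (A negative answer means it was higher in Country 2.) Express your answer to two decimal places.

-0.63 percentage points

Labor's share = 1 − 0.43 = 0.57.
Country 1: TFP = 2.5 − 0.903 + 0.627 = 2.224%.
Country 2: TFP = 7.8 − 2.838 − 2.109 = 2.853%.
Difference = 2.224 − (2.853) = -0.629 pp.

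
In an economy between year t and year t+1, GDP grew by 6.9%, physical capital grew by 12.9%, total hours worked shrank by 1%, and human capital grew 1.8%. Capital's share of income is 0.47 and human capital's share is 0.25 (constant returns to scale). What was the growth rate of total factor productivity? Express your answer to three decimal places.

Labor's share = 1 − 0.47 − 0.25 = 0.28.
Physical capital: 0.47 × 12.9 = 6.063 pp.
Human capital: 0.25 × 1.8 = 0.45 pp.
Total hours worked: 0.28 × (-1) = -0.28 pp.
TFP growth = 6.9 − 6.233 = 0.667%.

Total factor productivity growth was 0.667%.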